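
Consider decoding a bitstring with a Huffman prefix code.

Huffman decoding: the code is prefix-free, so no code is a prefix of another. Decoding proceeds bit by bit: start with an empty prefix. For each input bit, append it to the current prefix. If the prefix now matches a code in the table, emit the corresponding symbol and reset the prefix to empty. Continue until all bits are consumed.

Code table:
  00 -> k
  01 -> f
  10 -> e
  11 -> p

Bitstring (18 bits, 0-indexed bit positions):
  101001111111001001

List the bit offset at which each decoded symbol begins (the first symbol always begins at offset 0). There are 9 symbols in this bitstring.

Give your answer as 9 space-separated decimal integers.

Answer: 0 2 4 6 8 10 12 14 16

Derivation:
Bit 0: prefix='1' (no match yet)
Bit 1: prefix='10' -> emit 'e', reset
Bit 2: prefix='1' (no match yet)
Bit 3: prefix='10' -> emit 'e', reset
Bit 4: prefix='0' (no match yet)
Bit 5: prefix='01' -> emit 'f', reset
Bit 6: prefix='1' (no match yet)
Bit 7: prefix='11' -> emit 'p', reset
Bit 8: prefix='1' (no match yet)
Bit 9: prefix='11' -> emit 'p', reset
Bit 10: prefix='1' (no match yet)
Bit 11: prefix='11' -> emit 'p', reset
Bit 12: prefix='0' (no match yet)
Bit 13: prefix='00' -> emit 'k', reset
Bit 14: prefix='1' (no match yet)
Bit 15: prefix='10' -> emit 'e', reset
Bit 16: prefix='0' (no match yet)
Bit 17: prefix='01' -> emit 'f', reset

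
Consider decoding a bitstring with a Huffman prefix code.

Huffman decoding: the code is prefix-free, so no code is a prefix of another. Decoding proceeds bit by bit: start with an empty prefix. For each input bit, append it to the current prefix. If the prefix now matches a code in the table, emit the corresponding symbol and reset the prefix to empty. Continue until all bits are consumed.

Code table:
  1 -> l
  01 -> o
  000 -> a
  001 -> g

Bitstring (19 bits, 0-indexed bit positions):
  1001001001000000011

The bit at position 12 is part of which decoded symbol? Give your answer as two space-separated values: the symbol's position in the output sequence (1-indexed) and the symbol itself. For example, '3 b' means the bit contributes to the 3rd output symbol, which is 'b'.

Bit 0: prefix='1' -> emit 'l', reset
Bit 1: prefix='0' (no match yet)
Bit 2: prefix='00' (no match yet)
Bit 3: prefix='001' -> emit 'g', reset
Bit 4: prefix='0' (no match yet)
Bit 5: prefix='00' (no match yet)
Bit 6: prefix='001' -> emit 'g', reset
Bit 7: prefix='0' (no match yet)
Bit 8: prefix='00' (no match yet)
Bit 9: prefix='001' -> emit 'g', reset
Bit 10: prefix='0' (no match yet)
Bit 11: prefix='00' (no match yet)
Bit 12: prefix='000' -> emit 'a', reset
Bit 13: prefix='0' (no match yet)
Bit 14: prefix='00' (no match yet)
Bit 15: prefix='000' -> emit 'a', reset
Bit 16: prefix='0' (no match yet)

Answer: 5 a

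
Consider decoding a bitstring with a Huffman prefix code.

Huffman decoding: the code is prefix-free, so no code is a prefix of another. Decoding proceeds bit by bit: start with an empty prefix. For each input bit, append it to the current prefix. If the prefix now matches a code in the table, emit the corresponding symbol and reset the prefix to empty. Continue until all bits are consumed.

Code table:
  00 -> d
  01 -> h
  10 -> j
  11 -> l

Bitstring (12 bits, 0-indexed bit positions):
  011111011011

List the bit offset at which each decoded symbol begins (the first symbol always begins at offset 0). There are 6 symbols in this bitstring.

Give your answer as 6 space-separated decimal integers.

Bit 0: prefix='0' (no match yet)
Bit 1: prefix='01' -> emit 'h', reset
Bit 2: prefix='1' (no match yet)
Bit 3: prefix='11' -> emit 'l', reset
Bit 4: prefix='1' (no match yet)
Bit 5: prefix='11' -> emit 'l', reset
Bit 6: prefix='0' (no match yet)
Bit 7: prefix='01' -> emit 'h', reset
Bit 8: prefix='1' (no match yet)
Bit 9: prefix='10' -> emit 'j', reset
Bit 10: prefix='1' (no match yet)
Bit 11: prefix='11' -> emit 'l', reset

Answer: 0 2 4 6 8 10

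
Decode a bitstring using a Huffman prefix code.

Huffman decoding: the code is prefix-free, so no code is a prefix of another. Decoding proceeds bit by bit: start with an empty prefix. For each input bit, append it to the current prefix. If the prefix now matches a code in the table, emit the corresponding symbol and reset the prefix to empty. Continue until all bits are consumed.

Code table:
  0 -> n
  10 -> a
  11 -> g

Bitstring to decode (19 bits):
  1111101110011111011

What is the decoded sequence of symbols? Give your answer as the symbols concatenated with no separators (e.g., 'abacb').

Bit 0: prefix='1' (no match yet)
Bit 1: prefix='11' -> emit 'g', reset
Bit 2: prefix='1' (no match yet)
Bit 3: prefix='11' -> emit 'g', reset
Bit 4: prefix='1' (no match yet)
Bit 5: prefix='10' -> emit 'a', reset
Bit 6: prefix='1' (no match yet)
Bit 7: prefix='11' -> emit 'g', reset
Bit 8: prefix='1' (no match yet)
Bit 9: prefix='10' -> emit 'a', reset
Bit 10: prefix='0' -> emit 'n', reset
Bit 11: prefix='1' (no match yet)
Bit 12: prefix='11' -> emit 'g', reset
Bit 13: prefix='1' (no match yet)
Bit 14: prefix='11' -> emit 'g', reset
Bit 15: prefix='1' (no match yet)
Bit 16: prefix='10' -> emit 'a', reset
Bit 17: prefix='1' (no match yet)
Bit 18: prefix='11' -> emit 'g', reset

Answer: ggaganggag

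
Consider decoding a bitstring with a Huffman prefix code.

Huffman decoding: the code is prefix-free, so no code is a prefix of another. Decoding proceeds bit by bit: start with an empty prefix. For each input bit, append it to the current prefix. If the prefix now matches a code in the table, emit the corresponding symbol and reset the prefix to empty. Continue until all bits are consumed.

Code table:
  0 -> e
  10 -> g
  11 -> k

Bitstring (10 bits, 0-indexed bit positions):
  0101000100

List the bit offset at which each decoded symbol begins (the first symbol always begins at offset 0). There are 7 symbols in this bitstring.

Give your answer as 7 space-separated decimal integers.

Bit 0: prefix='0' -> emit 'e', reset
Bit 1: prefix='1' (no match yet)
Bit 2: prefix='10' -> emit 'g', reset
Bit 3: prefix='1' (no match yet)
Bit 4: prefix='10' -> emit 'g', reset
Bit 5: prefix='0' -> emit 'e', reset
Bit 6: prefix='0' -> emit 'e', reset
Bit 7: prefix='1' (no match yet)
Bit 8: prefix='10' -> emit 'g', reset
Bit 9: prefix='0' -> emit 'e', reset

Answer: 0 1 3 5 6 7 9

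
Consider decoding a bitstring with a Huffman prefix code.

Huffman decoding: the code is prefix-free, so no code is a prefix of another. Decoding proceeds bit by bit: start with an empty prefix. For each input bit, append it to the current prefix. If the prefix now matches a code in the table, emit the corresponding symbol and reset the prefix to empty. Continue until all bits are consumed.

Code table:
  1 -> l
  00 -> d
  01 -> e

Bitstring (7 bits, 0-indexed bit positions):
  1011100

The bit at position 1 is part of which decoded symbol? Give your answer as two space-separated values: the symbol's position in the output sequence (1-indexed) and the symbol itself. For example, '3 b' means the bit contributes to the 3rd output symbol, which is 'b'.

Bit 0: prefix='1' -> emit 'l', reset
Bit 1: prefix='0' (no match yet)
Bit 2: prefix='01' -> emit 'e', reset
Bit 3: prefix='1' -> emit 'l', reset
Bit 4: prefix='1' -> emit 'l', reset
Bit 5: prefix='0' (no match yet)

Answer: 2 e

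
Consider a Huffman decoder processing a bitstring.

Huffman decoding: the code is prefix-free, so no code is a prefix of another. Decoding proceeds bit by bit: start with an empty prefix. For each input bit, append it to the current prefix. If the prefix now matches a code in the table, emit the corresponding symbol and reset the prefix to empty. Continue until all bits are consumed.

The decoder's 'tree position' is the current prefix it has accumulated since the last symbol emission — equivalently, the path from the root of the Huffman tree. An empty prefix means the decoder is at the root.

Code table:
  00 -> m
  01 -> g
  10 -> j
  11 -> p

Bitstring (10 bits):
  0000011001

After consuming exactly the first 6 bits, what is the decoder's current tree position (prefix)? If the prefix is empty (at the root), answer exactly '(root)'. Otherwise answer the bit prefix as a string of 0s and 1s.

Answer: (root)

Derivation:
Bit 0: prefix='0' (no match yet)
Bit 1: prefix='00' -> emit 'm', reset
Bit 2: prefix='0' (no match yet)
Bit 3: prefix='00' -> emit 'm', reset
Bit 4: prefix='0' (no match yet)
Bit 5: prefix='01' -> emit 'g', reset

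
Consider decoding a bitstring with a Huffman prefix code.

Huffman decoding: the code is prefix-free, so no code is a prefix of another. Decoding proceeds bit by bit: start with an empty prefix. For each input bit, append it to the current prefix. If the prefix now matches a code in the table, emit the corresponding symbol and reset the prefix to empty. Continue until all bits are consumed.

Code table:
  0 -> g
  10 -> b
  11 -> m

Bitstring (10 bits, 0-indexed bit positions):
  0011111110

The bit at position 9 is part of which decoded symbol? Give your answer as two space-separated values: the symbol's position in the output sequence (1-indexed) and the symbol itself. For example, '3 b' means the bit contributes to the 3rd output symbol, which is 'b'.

Answer: 6 b

Derivation:
Bit 0: prefix='0' -> emit 'g', reset
Bit 1: prefix='0' -> emit 'g', reset
Bit 2: prefix='1' (no match yet)
Bit 3: prefix='11' -> emit 'm', reset
Bit 4: prefix='1' (no match yet)
Bit 5: prefix='11' -> emit 'm', reset
Bit 6: prefix='1' (no match yet)
Bit 7: prefix='11' -> emit 'm', reset
Bit 8: prefix='1' (no match yet)
Bit 9: prefix='10' -> emit 'b', reset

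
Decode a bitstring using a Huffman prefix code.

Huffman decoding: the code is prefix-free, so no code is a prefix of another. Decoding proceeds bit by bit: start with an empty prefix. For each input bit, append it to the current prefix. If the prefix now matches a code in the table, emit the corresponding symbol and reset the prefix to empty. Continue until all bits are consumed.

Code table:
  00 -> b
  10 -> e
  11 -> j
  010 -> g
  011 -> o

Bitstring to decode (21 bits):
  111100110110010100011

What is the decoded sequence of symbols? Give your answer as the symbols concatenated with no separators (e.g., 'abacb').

Bit 0: prefix='1' (no match yet)
Bit 1: prefix='11' -> emit 'j', reset
Bit 2: prefix='1' (no match yet)
Bit 3: prefix='11' -> emit 'j', reset
Bit 4: prefix='0' (no match yet)
Bit 5: prefix='00' -> emit 'b', reset
Bit 6: prefix='1' (no match yet)
Bit 7: prefix='11' -> emit 'j', reset
Bit 8: prefix='0' (no match yet)
Bit 9: prefix='01' (no match yet)
Bit 10: prefix='011' -> emit 'o', reset
Bit 11: prefix='0' (no match yet)
Bit 12: prefix='00' -> emit 'b', reset
Bit 13: prefix='1' (no match yet)
Bit 14: prefix='10' -> emit 'e', reset
Bit 15: prefix='1' (no match yet)
Bit 16: prefix='10' -> emit 'e', reset
Bit 17: prefix='0' (no match yet)
Bit 18: prefix='00' -> emit 'b', reset
Bit 19: prefix='1' (no match yet)
Bit 20: prefix='11' -> emit 'j', reset

Answer: jjbjobeebj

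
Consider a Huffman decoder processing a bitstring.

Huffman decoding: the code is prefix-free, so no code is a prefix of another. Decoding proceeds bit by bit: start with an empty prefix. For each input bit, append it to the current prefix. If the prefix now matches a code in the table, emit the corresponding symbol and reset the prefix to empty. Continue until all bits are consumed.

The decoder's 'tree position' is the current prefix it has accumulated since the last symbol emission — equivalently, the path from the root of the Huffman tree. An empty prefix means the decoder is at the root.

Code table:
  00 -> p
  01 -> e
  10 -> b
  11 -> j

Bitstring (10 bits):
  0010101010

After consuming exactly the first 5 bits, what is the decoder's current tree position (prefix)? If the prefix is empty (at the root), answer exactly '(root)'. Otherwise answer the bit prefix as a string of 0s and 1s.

Bit 0: prefix='0' (no match yet)
Bit 1: prefix='00' -> emit 'p', reset
Bit 2: prefix='1' (no match yet)
Bit 3: prefix='10' -> emit 'b', reset
Bit 4: prefix='1' (no match yet)

Answer: 1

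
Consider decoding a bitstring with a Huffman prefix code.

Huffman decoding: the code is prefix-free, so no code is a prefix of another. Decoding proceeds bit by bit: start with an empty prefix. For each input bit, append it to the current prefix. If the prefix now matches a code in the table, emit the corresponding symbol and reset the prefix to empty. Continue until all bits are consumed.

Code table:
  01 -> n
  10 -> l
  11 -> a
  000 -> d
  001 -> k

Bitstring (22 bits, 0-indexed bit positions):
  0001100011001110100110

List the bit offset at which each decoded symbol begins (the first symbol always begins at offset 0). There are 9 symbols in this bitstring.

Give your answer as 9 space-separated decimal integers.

Answer: 0 3 5 8 10 13 15 17 20

Derivation:
Bit 0: prefix='0' (no match yet)
Bit 1: prefix='00' (no match yet)
Bit 2: prefix='000' -> emit 'd', reset
Bit 3: prefix='1' (no match yet)
Bit 4: prefix='11' -> emit 'a', reset
Bit 5: prefix='0' (no match yet)
Bit 6: prefix='00' (no match yet)
Bit 7: prefix='000' -> emit 'd', reset
Bit 8: prefix='1' (no match yet)
Bit 9: prefix='11' -> emit 'a', reset
Bit 10: prefix='0' (no match yet)
Bit 11: prefix='00' (no match yet)
Bit 12: prefix='001' -> emit 'k', reset
Bit 13: prefix='1' (no match yet)
Bit 14: prefix='11' -> emit 'a', reset
Bit 15: prefix='0' (no match yet)
Bit 16: prefix='01' -> emit 'n', reset
Bit 17: prefix='0' (no match yet)
Bit 18: prefix='00' (no match yet)
Bit 19: prefix='001' -> emit 'k', reset
Bit 20: prefix='1' (no match yet)
Bit 21: prefix='10' -> emit 'l', reset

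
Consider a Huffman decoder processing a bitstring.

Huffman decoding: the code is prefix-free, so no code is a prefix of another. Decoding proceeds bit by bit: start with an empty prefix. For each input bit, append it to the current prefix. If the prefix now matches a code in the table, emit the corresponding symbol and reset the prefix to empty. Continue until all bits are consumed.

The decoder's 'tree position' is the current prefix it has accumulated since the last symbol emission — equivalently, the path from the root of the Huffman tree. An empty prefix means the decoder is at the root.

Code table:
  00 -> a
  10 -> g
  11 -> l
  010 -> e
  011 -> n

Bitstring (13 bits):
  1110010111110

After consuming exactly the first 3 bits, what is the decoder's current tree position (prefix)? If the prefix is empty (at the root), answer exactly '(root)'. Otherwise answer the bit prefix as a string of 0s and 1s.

Answer: 1

Derivation:
Bit 0: prefix='1' (no match yet)
Bit 1: prefix='11' -> emit 'l', reset
Bit 2: prefix='1' (no match yet)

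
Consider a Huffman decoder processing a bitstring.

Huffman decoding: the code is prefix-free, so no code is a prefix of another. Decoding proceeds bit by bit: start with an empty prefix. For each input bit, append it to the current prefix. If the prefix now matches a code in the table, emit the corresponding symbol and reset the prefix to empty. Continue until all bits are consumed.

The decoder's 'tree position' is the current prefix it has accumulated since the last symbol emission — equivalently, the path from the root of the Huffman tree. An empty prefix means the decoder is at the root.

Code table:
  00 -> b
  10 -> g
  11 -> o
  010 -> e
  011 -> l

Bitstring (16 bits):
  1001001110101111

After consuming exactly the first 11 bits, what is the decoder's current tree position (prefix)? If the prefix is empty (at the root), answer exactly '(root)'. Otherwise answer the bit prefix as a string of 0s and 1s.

Bit 0: prefix='1' (no match yet)
Bit 1: prefix='10' -> emit 'g', reset
Bit 2: prefix='0' (no match yet)
Bit 3: prefix='01' (no match yet)
Bit 4: prefix='010' -> emit 'e', reset
Bit 5: prefix='0' (no match yet)
Bit 6: prefix='01' (no match yet)
Bit 7: prefix='011' -> emit 'l', reset
Bit 8: prefix='1' (no match yet)
Bit 9: prefix='10' -> emit 'g', reset
Bit 10: prefix='1' (no match yet)

Answer: 1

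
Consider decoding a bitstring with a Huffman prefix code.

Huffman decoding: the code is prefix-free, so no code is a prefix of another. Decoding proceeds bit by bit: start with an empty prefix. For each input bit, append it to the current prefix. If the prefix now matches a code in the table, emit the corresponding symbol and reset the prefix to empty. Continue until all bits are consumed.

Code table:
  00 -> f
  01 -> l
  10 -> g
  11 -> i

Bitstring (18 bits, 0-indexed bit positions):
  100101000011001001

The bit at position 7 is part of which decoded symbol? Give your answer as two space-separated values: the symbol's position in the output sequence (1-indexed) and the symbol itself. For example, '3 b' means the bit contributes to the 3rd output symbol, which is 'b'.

Answer: 4 f

Derivation:
Bit 0: prefix='1' (no match yet)
Bit 1: prefix='10' -> emit 'g', reset
Bit 2: prefix='0' (no match yet)
Bit 3: prefix='01' -> emit 'l', reset
Bit 4: prefix='0' (no match yet)
Bit 5: prefix='01' -> emit 'l', reset
Bit 6: prefix='0' (no match yet)
Bit 7: prefix='00' -> emit 'f', reset
Bit 8: prefix='0' (no match yet)
Bit 9: prefix='00' -> emit 'f', reset
Bit 10: prefix='1' (no match yet)
Bit 11: prefix='11' -> emit 'i', reset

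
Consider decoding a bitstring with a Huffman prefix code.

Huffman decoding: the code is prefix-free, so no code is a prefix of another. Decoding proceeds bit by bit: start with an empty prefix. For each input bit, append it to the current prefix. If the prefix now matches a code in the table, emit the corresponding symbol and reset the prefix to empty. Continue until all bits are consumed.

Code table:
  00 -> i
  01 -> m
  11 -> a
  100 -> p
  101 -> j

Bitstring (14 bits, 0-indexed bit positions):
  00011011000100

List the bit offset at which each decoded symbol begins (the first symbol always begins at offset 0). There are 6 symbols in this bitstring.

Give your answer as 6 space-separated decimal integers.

Answer: 0 2 4 7 10 12

Derivation:
Bit 0: prefix='0' (no match yet)
Bit 1: prefix='00' -> emit 'i', reset
Bit 2: prefix='0' (no match yet)
Bit 3: prefix='01' -> emit 'm', reset
Bit 4: prefix='1' (no match yet)
Bit 5: prefix='10' (no match yet)
Bit 6: prefix='101' -> emit 'j', reset
Bit 7: prefix='1' (no match yet)
Bit 8: prefix='10' (no match yet)
Bit 9: prefix='100' -> emit 'p', reset
Bit 10: prefix='0' (no match yet)
Bit 11: prefix='01' -> emit 'm', reset
Bit 12: prefix='0' (no match yet)
Bit 13: prefix='00' -> emit 'i', reset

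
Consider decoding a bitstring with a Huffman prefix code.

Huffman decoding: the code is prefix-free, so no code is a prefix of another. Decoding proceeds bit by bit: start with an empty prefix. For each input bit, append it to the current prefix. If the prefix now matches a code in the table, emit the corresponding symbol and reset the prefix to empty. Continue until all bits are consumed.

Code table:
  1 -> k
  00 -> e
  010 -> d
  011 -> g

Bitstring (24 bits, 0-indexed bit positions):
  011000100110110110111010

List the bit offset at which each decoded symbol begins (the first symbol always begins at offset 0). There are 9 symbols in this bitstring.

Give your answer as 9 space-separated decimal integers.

Bit 0: prefix='0' (no match yet)
Bit 1: prefix='01' (no match yet)
Bit 2: prefix='011' -> emit 'g', reset
Bit 3: prefix='0' (no match yet)
Bit 4: prefix='00' -> emit 'e', reset
Bit 5: prefix='0' (no match yet)
Bit 6: prefix='01' (no match yet)
Bit 7: prefix='010' -> emit 'd', reset
Bit 8: prefix='0' (no match yet)
Bit 9: prefix='01' (no match yet)
Bit 10: prefix='011' -> emit 'g', reset
Bit 11: prefix='0' (no match yet)
Bit 12: prefix='01' (no match yet)
Bit 13: prefix='011' -> emit 'g', reset
Bit 14: prefix='0' (no match yet)
Bit 15: prefix='01' (no match yet)
Bit 16: prefix='011' -> emit 'g', reset
Bit 17: prefix='0' (no match yet)
Bit 18: prefix='01' (no match yet)
Bit 19: prefix='011' -> emit 'g', reset
Bit 20: prefix='1' -> emit 'k', reset
Bit 21: prefix='0' (no match yet)
Bit 22: prefix='01' (no match yet)
Bit 23: prefix='010' -> emit 'd', reset

Answer: 0 3 5 8 11 14 17 20 21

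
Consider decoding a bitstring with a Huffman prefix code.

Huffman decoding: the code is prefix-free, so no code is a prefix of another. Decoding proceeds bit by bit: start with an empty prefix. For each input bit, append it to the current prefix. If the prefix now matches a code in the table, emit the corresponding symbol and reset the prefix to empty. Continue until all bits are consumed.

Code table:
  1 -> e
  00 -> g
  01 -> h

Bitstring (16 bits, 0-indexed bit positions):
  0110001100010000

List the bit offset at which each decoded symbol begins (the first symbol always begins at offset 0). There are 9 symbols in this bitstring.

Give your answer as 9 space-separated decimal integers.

Answer: 0 2 3 5 7 8 10 12 14

Derivation:
Bit 0: prefix='0' (no match yet)
Bit 1: prefix='01' -> emit 'h', reset
Bit 2: prefix='1' -> emit 'e', reset
Bit 3: prefix='0' (no match yet)
Bit 4: prefix='00' -> emit 'g', reset
Bit 5: prefix='0' (no match yet)
Bit 6: prefix='01' -> emit 'h', reset
Bit 7: prefix='1' -> emit 'e', reset
Bit 8: prefix='0' (no match yet)
Bit 9: prefix='00' -> emit 'g', reset
Bit 10: prefix='0' (no match yet)
Bit 11: prefix='01' -> emit 'h', reset
Bit 12: prefix='0' (no match yet)
Bit 13: prefix='00' -> emit 'g', reset
Bit 14: prefix='0' (no match yet)
Bit 15: prefix='00' -> emit 'g', reset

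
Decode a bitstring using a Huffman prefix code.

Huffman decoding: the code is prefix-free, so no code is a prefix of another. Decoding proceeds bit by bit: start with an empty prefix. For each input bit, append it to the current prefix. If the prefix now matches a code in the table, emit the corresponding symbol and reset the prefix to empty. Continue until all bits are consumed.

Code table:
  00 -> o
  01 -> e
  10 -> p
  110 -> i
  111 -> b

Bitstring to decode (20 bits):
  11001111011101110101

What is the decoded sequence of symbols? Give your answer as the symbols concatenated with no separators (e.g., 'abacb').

Bit 0: prefix='1' (no match yet)
Bit 1: prefix='11' (no match yet)
Bit 2: prefix='110' -> emit 'i', reset
Bit 3: prefix='0' (no match yet)
Bit 4: prefix='01' -> emit 'e', reset
Bit 5: prefix='1' (no match yet)
Bit 6: prefix='11' (no match yet)
Bit 7: prefix='111' -> emit 'b', reset
Bit 8: prefix='0' (no match yet)
Bit 9: prefix='01' -> emit 'e', reset
Bit 10: prefix='1' (no match yet)
Bit 11: prefix='11' (no match yet)
Bit 12: prefix='110' -> emit 'i', reset
Bit 13: prefix='1' (no match yet)
Bit 14: prefix='11' (no match yet)
Bit 15: prefix='111' -> emit 'b', reset
Bit 16: prefix='0' (no match yet)
Bit 17: prefix='01' -> emit 'e', reset
Bit 18: prefix='0' (no match yet)
Bit 19: prefix='01' -> emit 'e', reset

Answer: iebeibee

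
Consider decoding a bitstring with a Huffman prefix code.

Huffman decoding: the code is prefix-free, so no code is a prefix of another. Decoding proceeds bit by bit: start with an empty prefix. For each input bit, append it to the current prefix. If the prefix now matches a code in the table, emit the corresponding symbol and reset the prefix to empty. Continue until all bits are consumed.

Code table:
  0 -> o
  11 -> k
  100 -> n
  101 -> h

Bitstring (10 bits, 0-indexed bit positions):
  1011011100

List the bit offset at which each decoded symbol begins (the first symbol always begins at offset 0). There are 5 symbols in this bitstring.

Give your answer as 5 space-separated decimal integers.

Bit 0: prefix='1' (no match yet)
Bit 1: prefix='10' (no match yet)
Bit 2: prefix='101' -> emit 'h', reset
Bit 3: prefix='1' (no match yet)
Bit 4: prefix='10' (no match yet)
Bit 5: prefix='101' -> emit 'h', reset
Bit 6: prefix='1' (no match yet)
Bit 7: prefix='11' -> emit 'k', reset
Bit 8: prefix='0' -> emit 'o', reset
Bit 9: prefix='0' -> emit 'o', reset

Answer: 0 3 6 8 9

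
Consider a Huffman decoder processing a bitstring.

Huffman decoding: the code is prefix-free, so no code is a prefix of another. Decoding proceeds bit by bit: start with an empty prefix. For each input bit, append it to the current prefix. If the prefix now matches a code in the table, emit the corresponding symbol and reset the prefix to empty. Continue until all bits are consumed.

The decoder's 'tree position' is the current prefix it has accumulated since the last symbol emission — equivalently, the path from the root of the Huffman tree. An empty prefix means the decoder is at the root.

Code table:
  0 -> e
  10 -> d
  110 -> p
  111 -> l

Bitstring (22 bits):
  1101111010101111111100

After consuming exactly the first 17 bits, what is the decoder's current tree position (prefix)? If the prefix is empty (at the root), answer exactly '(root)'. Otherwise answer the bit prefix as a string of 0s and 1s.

Bit 0: prefix='1' (no match yet)
Bit 1: prefix='11' (no match yet)
Bit 2: prefix='110' -> emit 'p', reset
Bit 3: prefix='1' (no match yet)
Bit 4: prefix='11' (no match yet)
Bit 5: prefix='111' -> emit 'l', reset
Bit 6: prefix='1' (no match yet)
Bit 7: prefix='10' -> emit 'd', reset
Bit 8: prefix='1' (no match yet)
Bit 9: prefix='10' -> emit 'd', reset
Bit 10: prefix='1' (no match yet)
Bit 11: prefix='10' -> emit 'd', reset
Bit 12: prefix='1' (no match yet)
Bit 13: prefix='11' (no match yet)
Bit 14: prefix='111' -> emit 'l', reset
Bit 15: prefix='1' (no match yet)
Bit 16: prefix='11' (no match yet)

Answer: 11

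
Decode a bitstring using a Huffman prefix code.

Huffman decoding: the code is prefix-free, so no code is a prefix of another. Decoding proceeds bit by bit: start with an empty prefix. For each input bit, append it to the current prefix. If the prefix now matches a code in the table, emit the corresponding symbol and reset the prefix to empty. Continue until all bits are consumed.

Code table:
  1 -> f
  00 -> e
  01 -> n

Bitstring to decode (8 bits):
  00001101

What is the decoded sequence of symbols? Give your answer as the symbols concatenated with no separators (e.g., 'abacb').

Answer: eeffn

Derivation:
Bit 0: prefix='0' (no match yet)
Bit 1: prefix='00' -> emit 'e', reset
Bit 2: prefix='0' (no match yet)
Bit 3: prefix='00' -> emit 'e', reset
Bit 4: prefix='1' -> emit 'f', reset
Bit 5: prefix='1' -> emit 'f', reset
Bit 6: prefix='0' (no match yet)
Bit 7: prefix='01' -> emit 'n', reset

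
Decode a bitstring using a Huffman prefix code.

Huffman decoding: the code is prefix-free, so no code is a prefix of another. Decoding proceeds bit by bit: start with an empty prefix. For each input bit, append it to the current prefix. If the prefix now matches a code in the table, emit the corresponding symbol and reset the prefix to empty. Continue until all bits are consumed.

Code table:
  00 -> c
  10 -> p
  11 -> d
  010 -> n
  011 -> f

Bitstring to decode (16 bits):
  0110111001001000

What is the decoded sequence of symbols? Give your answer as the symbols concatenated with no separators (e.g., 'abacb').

Answer: ffpnnc

Derivation:
Bit 0: prefix='0' (no match yet)
Bit 1: prefix='01' (no match yet)
Bit 2: prefix='011' -> emit 'f', reset
Bit 3: prefix='0' (no match yet)
Bit 4: prefix='01' (no match yet)
Bit 5: prefix='011' -> emit 'f', reset
Bit 6: prefix='1' (no match yet)
Bit 7: prefix='10' -> emit 'p', reset
Bit 8: prefix='0' (no match yet)
Bit 9: prefix='01' (no match yet)
Bit 10: prefix='010' -> emit 'n', reset
Bit 11: prefix='0' (no match yet)
Bit 12: prefix='01' (no match yet)
Bit 13: prefix='010' -> emit 'n', reset
Bit 14: prefix='0' (no match yet)
Bit 15: prefix='00' -> emit 'c', reset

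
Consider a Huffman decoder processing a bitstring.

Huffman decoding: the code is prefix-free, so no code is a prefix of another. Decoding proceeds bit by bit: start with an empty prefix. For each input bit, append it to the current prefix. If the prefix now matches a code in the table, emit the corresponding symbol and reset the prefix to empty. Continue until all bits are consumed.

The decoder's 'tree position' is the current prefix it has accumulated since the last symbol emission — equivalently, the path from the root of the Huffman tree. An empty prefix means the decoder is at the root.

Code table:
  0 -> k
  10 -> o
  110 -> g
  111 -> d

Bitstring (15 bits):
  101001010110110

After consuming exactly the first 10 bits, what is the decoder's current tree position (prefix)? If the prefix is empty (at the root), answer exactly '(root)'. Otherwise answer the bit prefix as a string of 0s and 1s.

Answer: 1

Derivation:
Bit 0: prefix='1' (no match yet)
Bit 1: prefix='10' -> emit 'o', reset
Bit 2: prefix='1' (no match yet)
Bit 3: prefix='10' -> emit 'o', reset
Bit 4: prefix='0' -> emit 'k', reset
Bit 5: prefix='1' (no match yet)
Bit 6: prefix='10' -> emit 'o', reset
Bit 7: prefix='1' (no match yet)
Bit 8: prefix='10' -> emit 'o', reset
Bit 9: prefix='1' (no match yet)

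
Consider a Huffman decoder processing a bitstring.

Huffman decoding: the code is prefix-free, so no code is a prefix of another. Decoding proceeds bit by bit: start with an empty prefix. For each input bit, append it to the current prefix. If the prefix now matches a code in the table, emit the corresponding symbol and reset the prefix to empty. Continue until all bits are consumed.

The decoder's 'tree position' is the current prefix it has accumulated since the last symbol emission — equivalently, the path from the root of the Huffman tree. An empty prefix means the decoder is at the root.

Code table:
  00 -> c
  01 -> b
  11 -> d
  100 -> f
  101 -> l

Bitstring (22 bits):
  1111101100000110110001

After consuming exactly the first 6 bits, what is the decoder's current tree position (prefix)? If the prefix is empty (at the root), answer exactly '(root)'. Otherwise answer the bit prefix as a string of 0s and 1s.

Answer: 10

Derivation:
Bit 0: prefix='1' (no match yet)
Bit 1: prefix='11' -> emit 'd', reset
Bit 2: prefix='1' (no match yet)
Bit 3: prefix='11' -> emit 'd', reset
Bit 4: prefix='1' (no match yet)
Bit 5: prefix='10' (no match yet)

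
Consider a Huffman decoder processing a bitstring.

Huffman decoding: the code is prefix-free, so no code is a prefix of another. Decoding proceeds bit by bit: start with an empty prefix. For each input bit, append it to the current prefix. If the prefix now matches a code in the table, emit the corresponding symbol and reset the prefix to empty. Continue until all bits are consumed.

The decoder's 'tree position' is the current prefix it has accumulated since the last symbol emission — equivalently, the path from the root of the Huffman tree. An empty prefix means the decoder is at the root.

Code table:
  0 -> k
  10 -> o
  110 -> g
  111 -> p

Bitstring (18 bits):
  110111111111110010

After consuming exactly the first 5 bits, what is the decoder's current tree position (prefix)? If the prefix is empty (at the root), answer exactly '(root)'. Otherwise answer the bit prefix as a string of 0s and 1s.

Bit 0: prefix='1' (no match yet)
Bit 1: prefix='11' (no match yet)
Bit 2: prefix='110' -> emit 'g', reset
Bit 3: prefix='1' (no match yet)
Bit 4: prefix='11' (no match yet)

Answer: 11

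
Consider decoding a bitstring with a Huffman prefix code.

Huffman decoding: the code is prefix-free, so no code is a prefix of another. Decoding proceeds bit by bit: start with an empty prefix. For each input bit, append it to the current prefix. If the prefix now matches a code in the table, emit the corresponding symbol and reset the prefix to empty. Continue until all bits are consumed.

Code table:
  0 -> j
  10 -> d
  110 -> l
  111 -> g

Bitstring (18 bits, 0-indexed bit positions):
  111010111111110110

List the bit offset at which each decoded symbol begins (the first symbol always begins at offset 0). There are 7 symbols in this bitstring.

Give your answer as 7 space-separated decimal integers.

Answer: 0 3 4 6 9 12 15

Derivation:
Bit 0: prefix='1' (no match yet)
Bit 1: prefix='11' (no match yet)
Bit 2: prefix='111' -> emit 'g', reset
Bit 3: prefix='0' -> emit 'j', reset
Bit 4: prefix='1' (no match yet)
Bit 5: prefix='10' -> emit 'd', reset
Bit 6: prefix='1' (no match yet)
Bit 7: prefix='11' (no match yet)
Bit 8: prefix='111' -> emit 'g', reset
Bit 9: prefix='1' (no match yet)
Bit 10: prefix='11' (no match yet)
Bit 11: prefix='111' -> emit 'g', reset
Bit 12: prefix='1' (no match yet)
Bit 13: prefix='11' (no match yet)
Bit 14: prefix='110' -> emit 'l', reset
Bit 15: prefix='1' (no match yet)
Bit 16: prefix='11' (no match yet)
Bit 17: prefix='110' -> emit 'l', reset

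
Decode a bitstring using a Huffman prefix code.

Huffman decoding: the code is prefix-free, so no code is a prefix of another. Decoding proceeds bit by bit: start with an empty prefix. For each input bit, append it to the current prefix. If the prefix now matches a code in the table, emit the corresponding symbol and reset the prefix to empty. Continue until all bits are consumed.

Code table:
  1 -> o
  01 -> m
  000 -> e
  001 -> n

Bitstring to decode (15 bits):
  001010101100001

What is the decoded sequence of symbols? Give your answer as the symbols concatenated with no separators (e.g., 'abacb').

Bit 0: prefix='0' (no match yet)
Bit 1: prefix='00' (no match yet)
Bit 2: prefix='001' -> emit 'n', reset
Bit 3: prefix='0' (no match yet)
Bit 4: prefix='01' -> emit 'm', reset
Bit 5: prefix='0' (no match yet)
Bit 6: prefix='01' -> emit 'm', reset
Bit 7: prefix='0' (no match yet)
Bit 8: prefix='01' -> emit 'm', reset
Bit 9: prefix='1' -> emit 'o', reset
Bit 10: prefix='0' (no match yet)
Bit 11: prefix='00' (no match yet)
Bit 12: prefix='000' -> emit 'e', reset
Bit 13: prefix='0' (no match yet)
Bit 14: prefix='01' -> emit 'm', reset

Answer: nmmmoem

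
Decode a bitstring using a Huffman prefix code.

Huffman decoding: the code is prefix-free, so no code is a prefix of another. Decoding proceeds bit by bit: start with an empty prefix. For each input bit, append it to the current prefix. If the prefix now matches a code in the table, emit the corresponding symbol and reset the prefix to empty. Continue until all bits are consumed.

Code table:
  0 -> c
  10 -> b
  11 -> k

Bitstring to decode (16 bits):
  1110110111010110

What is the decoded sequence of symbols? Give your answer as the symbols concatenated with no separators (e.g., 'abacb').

Answer: kbkckbbkc

Derivation:
Bit 0: prefix='1' (no match yet)
Bit 1: prefix='11' -> emit 'k', reset
Bit 2: prefix='1' (no match yet)
Bit 3: prefix='10' -> emit 'b', reset
Bit 4: prefix='1' (no match yet)
Bit 5: prefix='11' -> emit 'k', reset
Bit 6: prefix='0' -> emit 'c', reset
Bit 7: prefix='1' (no match yet)
Bit 8: prefix='11' -> emit 'k', reset
Bit 9: prefix='1' (no match yet)
Bit 10: prefix='10' -> emit 'b', reset
Bit 11: prefix='1' (no match yet)
Bit 12: prefix='10' -> emit 'b', reset
Bit 13: prefix='1' (no match yet)
Bit 14: prefix='11' -> emit 'k', reset
Bit 15: prefix='0' -> emit 'c', reset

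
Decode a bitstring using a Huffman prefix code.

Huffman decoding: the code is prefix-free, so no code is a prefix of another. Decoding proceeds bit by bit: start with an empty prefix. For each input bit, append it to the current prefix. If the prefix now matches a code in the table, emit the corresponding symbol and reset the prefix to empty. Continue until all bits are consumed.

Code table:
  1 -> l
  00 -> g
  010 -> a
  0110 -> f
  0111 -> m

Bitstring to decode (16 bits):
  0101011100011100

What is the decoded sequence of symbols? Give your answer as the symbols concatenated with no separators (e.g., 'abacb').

Bit 0: prefix='0' (no match yet)
Bit 1: prefix='01' (no match yet)
Bit 2: prefix='010' -> emit 'a', reset
Bit 3: prefix='1' -> emit 'l', reset
Bit 4: prefix='0' (no match yet)
Bit 5: prefix='01' (no match yet)
Bit 6: prefix='011' (no match yet)
Bit 7: prefix='0111' -> emit 'm', reset
Bit 8: prefix='0' (no match yet)
Bit 9: prefix='00' -> emit 'g', reset
Bit 10: prefix='0' (no match yet)
Bit 11: prefix='01' (no match yet)
Bit 12: prefix='011' (no match yet)
Bit 13: prefix='0111' -> emit 'm', reset
Bit 14: prefix='0' (no match yet)
Bit 15: prefix='00' -> emit 'g', reset

Answer: almgmg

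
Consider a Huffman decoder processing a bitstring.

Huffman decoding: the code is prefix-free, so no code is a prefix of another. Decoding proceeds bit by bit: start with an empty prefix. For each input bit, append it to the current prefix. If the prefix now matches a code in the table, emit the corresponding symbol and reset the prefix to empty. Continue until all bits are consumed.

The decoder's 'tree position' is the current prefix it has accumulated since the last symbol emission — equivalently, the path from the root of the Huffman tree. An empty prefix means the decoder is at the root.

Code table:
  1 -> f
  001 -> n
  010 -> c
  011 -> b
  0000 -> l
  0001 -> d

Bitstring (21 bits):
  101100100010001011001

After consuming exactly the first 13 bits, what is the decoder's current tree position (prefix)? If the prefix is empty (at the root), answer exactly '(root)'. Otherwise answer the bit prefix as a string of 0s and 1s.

Bit 0: prefix='1' -> emit 'f', reset
Bit 1: prefix='0' (no match yet)
Bit 2: prefix='01' (no match yet)
Bit 3: prefix='011' -> emit 'b', reset
Bit 4: prefix='0' (no match yet)
Bit 5: prefix='00' (no match yet)
Bit 6: prefix='001' -> emit 'n', reset
Bit 7: prefix='0' (no match yet)
Bit 8: prefix='00' (no match yet)
Bit 9: prefix='000' (no match yet)
Bit 10: prefix='0001' -> emit 'd', reset
Bit 11: prefix='0' (no match yet)
Bit 12: prefix='00' (no match yet)

Answer: 00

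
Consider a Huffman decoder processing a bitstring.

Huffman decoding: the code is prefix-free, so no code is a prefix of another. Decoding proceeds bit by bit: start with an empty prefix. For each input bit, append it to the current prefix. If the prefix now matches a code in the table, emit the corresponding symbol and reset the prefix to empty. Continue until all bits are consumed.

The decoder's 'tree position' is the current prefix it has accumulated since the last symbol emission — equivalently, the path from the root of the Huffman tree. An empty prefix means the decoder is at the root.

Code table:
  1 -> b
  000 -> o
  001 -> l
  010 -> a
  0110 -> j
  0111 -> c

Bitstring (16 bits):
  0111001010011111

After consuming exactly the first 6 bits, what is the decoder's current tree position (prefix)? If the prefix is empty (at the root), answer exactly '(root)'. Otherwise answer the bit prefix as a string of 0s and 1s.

Bit 0: prefix='0' (no match yet)
Bit 1: prefix='01' (no match yet)
Bit 2: prefix='011' (no match yet)
Bit 3: prefix='0111' -> emit 'c', reset
Bit 4: prefix='0' (no match yet)
Bit 5: prefix='00' (no match yet)

Answer: 00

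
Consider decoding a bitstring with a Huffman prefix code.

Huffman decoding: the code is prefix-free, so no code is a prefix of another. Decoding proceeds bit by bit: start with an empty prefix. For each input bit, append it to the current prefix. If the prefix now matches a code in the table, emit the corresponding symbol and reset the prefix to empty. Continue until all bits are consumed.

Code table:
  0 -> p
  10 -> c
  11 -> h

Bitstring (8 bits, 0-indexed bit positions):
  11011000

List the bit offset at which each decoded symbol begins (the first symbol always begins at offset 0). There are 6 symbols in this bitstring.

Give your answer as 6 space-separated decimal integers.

Bit 0: prefix='1' (no match yet)
Bit 1: prefix='11' -> emit 'h', reset
Bit 2: prefix='0' -> emit 'p', reset
Bit 3: prefix='1' (no match yet)
Bit 4: prefix='11' -> emit 'h', reset
Bit 5: prefix='0' -> emit 'p', reset
Bit 6: prefix='0' -> emit 'p', reset
Bit 7: prefix='0' -> emit 'p', reset

Answer: 0 2 3 5 6 7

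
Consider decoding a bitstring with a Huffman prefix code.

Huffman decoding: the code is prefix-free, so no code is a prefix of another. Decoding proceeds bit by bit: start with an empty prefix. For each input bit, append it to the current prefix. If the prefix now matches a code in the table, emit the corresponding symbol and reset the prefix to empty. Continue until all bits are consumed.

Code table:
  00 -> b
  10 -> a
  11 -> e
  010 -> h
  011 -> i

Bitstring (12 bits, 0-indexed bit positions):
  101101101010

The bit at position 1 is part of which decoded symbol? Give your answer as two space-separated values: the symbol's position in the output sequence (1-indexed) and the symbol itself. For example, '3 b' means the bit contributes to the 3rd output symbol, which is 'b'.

Bit 0: prefix='1' (no match yet)
Bit 1: prefix='10' -> emit 'a', reset
Bit 2: prefix='1' (no match yet)
Bit 3: prefix='11' -> emit 'e', reset
Bit 4: prefix='0' (no match yet)
Bit 5: prefix='01' (no match yet)

Answer: 1 a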